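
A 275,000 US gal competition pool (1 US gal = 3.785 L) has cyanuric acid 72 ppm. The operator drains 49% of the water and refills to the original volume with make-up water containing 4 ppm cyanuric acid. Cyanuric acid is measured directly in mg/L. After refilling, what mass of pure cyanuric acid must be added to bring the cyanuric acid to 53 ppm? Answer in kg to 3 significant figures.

14.9 kg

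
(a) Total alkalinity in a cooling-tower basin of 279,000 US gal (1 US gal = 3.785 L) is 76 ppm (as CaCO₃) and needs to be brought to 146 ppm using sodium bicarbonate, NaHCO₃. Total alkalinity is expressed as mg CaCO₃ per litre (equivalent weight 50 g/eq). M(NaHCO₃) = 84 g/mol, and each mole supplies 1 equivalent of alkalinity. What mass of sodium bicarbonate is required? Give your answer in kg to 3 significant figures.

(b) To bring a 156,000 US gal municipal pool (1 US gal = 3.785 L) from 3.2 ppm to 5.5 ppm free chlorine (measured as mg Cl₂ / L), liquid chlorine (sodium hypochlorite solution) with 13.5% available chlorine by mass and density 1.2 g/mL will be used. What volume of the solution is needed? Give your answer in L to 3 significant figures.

(a) Volume: 279,000 US gal × 3.785 L/gal = 1,056,015 L.
(a) Alkalinity to add: (146 − 76) = 70 mg/L as CaCO₃ × 1,056,015 L = 73,920 g as CaCO₃.
(a) Equivalents: 73,920 g ÷ 50 g/eq = 1478 eq.
(a) NaHCO₃ supplies 1 eq per mole → 1478 mol.
(a) Mass: 1478 mol × 84 g/mol = 124,200 g.

(b) Volume: 156,000 US gal × 3.785 L/gal = 590,460 L.
(b) Chlorine deficit: 5.5 − 3.2 = 2.3 ppm = 2.3 mg/L as Cl₂.
(b) Cl₂ equivalent needed: 2.3 mg/L × 590,460 L = 1,358,000 mg = 1358 g.
(b) Product at 13.5% available chlorine: 1358 / 0.135 = 10,060 g.
(b) Volume at density 1.2 g/mL: 10,060 g ÷ 1.2 g/mL = 8383 mL.

(a) 124 kg; (b) 8.38 L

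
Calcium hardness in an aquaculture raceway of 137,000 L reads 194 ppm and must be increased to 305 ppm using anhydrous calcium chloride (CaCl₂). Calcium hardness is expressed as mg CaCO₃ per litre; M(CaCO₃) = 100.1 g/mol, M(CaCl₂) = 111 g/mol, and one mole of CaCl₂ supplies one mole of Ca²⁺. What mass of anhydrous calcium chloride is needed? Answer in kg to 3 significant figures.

Hardness to add: (305 − 194) = 111 mg/L as CaCO₃ × 137,000 L = 15,210 g as CaCO₃.
Moles of Ca²⁺ (1 mol Ca²⁺ ≡ 1 mol CaCO₃): 15,210 / 100.1 g/mol = 151.9 mol.
Mass of CaCl₂: 151.9 × 111 = 16,860 g.

16.9 kg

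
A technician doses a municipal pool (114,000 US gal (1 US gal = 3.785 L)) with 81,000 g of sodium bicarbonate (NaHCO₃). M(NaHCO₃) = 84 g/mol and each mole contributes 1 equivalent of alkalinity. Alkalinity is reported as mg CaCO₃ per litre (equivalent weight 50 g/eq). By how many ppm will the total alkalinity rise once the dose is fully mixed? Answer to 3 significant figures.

Volume: 114,000 US gal × 3.785 L/gal = 431,490 L.
Moles of NaHCO₃: 81,000 g ÷ 84 g/mol = 964.3 mol → 964.3 eq of alkalinity.
As CaCO₃: 964.3 eq × 50 g/eq = 48,210 g.
Rise: 48,210 g / 431,490 L × 1000 = 111.7 mg/L.

112 ppm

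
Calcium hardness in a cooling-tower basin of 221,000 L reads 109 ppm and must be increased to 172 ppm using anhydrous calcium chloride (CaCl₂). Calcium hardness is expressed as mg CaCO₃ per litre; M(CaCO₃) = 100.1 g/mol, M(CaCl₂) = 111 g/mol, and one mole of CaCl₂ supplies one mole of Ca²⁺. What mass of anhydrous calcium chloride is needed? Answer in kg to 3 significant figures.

15.4 kg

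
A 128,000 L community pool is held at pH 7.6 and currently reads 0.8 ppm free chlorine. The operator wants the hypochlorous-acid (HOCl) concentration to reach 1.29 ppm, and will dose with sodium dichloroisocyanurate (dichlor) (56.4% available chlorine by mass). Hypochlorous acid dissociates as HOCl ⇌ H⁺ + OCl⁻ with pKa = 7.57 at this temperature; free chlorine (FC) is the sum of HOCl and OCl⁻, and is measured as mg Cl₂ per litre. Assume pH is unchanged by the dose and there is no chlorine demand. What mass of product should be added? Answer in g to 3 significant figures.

425 g

[OCl⁻]/[HOCl] = 10^(pH − pKa) = 10^(7.6 − 7.57) = 1.072; fraction as HOCl = 1/(1 + 1.072) = 0.4827.
Free chlorine required for 1.29 ppm HOCl: 1.29 / 0.4827 = 2.672 ppm.
FC to add: 2.672 − 0.8 = 1.872 mg/L as Cl₂.
Cl₂ equivalent: 1.872 mg/L × 128,000 L = 239.6 g.
Product at 56.4% available Cl: 239.6 / 0.564 = 424.9 g.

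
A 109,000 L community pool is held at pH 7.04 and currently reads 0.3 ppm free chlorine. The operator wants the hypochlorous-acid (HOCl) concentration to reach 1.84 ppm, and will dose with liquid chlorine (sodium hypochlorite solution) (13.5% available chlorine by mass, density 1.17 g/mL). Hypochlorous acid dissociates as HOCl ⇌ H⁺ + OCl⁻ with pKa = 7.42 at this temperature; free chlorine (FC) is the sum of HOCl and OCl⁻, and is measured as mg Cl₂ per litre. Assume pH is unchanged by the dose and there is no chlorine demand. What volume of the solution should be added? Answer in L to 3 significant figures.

[OCl⁻]/[HOCl] = 10^(pH − pKa) = 10^(7.04 − 7.42) = 0.4169; fraction as HOCl = 1/(1 + 0.4169) = 0.7058.
Free chlorine required for 1.84 ppm HOCl: 1.84 / 0.7058 = 2.607 ppm.
FC to add: 2.607 − 0.3 = 2.307 mg/L as Cl₂.
Cl₂ equivalent: 2.307 mg/L × 109,000 L = 251.5 g.
Product at 13.5% available Cl: 251.5 / 0.135 = 1863 g.
Volume: 1863 g ÷ 1.17 g/mL = 1592 mL.

1.59 L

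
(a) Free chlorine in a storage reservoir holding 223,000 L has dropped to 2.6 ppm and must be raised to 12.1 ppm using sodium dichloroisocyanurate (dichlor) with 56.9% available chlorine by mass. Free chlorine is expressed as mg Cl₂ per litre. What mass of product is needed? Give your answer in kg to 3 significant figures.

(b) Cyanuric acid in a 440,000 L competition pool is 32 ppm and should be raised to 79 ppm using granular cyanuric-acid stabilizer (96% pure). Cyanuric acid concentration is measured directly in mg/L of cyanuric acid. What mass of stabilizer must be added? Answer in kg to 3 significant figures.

(a) Chlorine deficit: 12.1 − 2.6 = 9.5 ppm = 9.5 mg/L as Cl₂.
(a) Cl₂ equivalent needed: 9.5 mg/L × 223,000 L = 2,118,000 mg = 2118 g.
(a) Product at 56.9% available chlorine: 2118 / 0.569 = 3723 g.

(b) CYA to add: (79 − 32) = 47 mg/L × 440,000 L = 20,680 g cyanuric acid.
(b) At 96% purity: 20,680 / 0.96 = 21,540 g product.

(a) 3.72 kg; (b) 21.5 kg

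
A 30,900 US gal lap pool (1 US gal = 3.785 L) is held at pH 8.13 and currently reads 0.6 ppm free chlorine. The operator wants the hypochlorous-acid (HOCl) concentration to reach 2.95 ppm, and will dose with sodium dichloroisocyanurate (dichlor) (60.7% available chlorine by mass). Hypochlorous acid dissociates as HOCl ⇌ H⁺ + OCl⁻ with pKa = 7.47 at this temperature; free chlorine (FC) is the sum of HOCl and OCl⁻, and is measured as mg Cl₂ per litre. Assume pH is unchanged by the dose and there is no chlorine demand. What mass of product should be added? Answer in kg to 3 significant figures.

3.05 kg

Volume: 30,900 US gal × 3.785 L/gal = 116,956 L.
[OCl⁻]/[HOCl] = 10^(pH − pKa) = 10^(8.13 − 7.47) = 4.571; fraction as HOCl = 1/(1 + 4.571) = 0.1795.
Free chlorine required for 2.95 ppm HOCl: 2.95 / 0.1795 = 16.43 ppm.
FC to add: 16.43 − 0.6 = 15.83 mg/L as Cl₂.
Cl₂ equivalent: 15.83 mg/L × 116,956 L = 1852 g.
Product at 60.7% available Cl: 1852 / 0.607 = 3051 g.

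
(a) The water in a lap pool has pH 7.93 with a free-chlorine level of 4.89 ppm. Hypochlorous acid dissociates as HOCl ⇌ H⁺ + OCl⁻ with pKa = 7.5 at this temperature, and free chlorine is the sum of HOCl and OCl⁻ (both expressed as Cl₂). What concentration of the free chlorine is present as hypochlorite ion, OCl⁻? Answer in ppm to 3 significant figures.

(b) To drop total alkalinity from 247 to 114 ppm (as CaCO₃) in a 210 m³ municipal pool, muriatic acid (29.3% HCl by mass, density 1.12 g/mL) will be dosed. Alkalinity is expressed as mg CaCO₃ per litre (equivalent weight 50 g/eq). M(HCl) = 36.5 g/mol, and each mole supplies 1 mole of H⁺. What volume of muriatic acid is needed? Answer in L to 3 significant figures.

(a) [OCl⁻]/[HOCl] = 10^(pH − pKa) = 10^(7.93 − 7.5) = 10^0.43 = 2.692.
(a) Fraction as HOCl = 1 / (1 + 2.692) = 0.2709.
(a) OCl⁻ = (1 − 0.2709) × 4.89 ppm = 3.565 ppm.

(b) Volume: 210 m³ = 210,000 L.
(b) Alkalinity to neutralize: (247 − 114) = 133 mg/L as CaCO₃ × 210,000 L = 27,930 g as CaCO₃.
(b) Equivalents of H⁺ required: 27,930 ÷ 50 g/eq = 558.6 eq = 558.6 mol HCl.
(b) Mass of HCl: 558.6 × 36.5 = 20,390 g.
(b) Mass of 29.3% solution: 20,390 / 0.293 = 69,590 g.
(b) Volume: 69,590 g ÷ 1.12 g/mL = 62,130 mL.

(a) 3.57 ppm; (b) 62.1 L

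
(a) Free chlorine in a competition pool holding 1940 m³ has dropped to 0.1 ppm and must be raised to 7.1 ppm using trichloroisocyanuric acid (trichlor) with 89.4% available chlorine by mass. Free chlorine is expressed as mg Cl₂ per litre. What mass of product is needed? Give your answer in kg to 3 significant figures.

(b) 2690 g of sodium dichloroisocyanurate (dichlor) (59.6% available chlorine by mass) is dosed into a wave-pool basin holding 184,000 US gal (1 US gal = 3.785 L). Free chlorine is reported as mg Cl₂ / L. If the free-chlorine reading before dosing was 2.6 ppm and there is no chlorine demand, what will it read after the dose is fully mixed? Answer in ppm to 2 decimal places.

(a) 15.2 kg; (b) 4.90 ppm

(a) Volume: 1940 m³ = 1,940,000 L.
(a) Chlorine deficit: 7.1 − 0.1 = 7 ppm = 7 mg/L as Cl₂.
(a) Cl₂ equivalent needed: 7 mg/L × 1,940,000 L = 13,580,000 mg = 13,580 g.
(a) Product at 89.4% available chlorine: 13,580 / 0.894 = 15,190 g.

(b) Volume: 184,000 US gal × 3.785 L/gal = 696,440 L.
(b) Available chlorine delivered: 2690 g × 0.596 = 1603 g as Cl₂.
(b) Concentration rise: 1603 g / 696,440 L = 2.302 mg/L = 2.30 ppm.
(b) Final FC: 2.6 + 2.30 = 4.90 ppm.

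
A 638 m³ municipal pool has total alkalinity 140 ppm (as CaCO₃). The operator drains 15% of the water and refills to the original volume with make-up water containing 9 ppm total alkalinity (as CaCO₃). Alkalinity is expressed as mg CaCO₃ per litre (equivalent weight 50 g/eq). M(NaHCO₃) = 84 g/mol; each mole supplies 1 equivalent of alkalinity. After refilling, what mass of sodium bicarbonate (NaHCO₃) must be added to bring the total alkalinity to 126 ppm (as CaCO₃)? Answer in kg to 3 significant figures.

6.06 kg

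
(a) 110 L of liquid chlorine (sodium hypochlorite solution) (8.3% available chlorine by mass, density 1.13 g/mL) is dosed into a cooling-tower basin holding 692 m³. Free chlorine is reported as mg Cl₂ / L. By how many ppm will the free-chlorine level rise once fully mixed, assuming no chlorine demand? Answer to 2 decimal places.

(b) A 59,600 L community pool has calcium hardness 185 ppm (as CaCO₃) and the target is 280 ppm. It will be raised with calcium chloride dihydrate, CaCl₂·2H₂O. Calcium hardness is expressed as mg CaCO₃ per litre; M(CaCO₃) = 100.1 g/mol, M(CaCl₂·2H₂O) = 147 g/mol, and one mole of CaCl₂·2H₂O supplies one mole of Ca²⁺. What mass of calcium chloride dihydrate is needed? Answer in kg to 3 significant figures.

(a) 14.91 ppm; (b) 8.31 kg

(a) Volume: 692 m³ = 692,000 L.
(a) Mass of solution: 110 L × 1000 mL/L × 1.13 g/mL = 124,300 g.
(a) Available chlorine delivered: 124,300 g × 0.083 = 10,320 g as Cl₂.
(a) Concentration rise: 10,320 g / 692,000 L = 14.91 mg/L = 14.91 ppm.

(b) Hardness to add: (280 − 185) = 95 mg/L as CaCO₃ × 59,600 L = 5662 g as CaCO₃.
(b) Moles of Ca²⁺ (1 mol Ca²⁺ ≡ 1 mol CaCO₃): 5662 / 100.1 g/mol = 56.56 mol.
(b) Mass of CaCl₂·2H₂O: 56.56 × 147 = 8315 g.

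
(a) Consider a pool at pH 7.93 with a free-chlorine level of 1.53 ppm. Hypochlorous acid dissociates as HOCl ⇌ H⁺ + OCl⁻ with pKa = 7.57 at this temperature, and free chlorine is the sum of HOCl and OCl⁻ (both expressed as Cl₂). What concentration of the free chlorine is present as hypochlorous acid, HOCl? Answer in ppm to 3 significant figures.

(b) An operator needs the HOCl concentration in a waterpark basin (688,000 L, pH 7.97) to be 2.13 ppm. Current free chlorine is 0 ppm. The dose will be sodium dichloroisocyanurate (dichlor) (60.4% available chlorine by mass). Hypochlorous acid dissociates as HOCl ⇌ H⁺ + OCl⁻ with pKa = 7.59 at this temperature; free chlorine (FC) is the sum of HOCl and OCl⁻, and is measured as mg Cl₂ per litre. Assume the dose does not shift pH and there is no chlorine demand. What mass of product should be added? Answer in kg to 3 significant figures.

(a) 0.465 ppm; (b) 8.25 kg

(a) [OCl⁻]/[HOCl] = 10^(pH − pKa) = 10^(7.93 − 7.57) = 10^0.36 = 2.291.
(a) Fraction as HOCl = 1 / (1 + 2.291) = 0.3039.
(a) HOCl = 0.3039 × 1.53 ppm = 0.4649 ppm.

(b) [OCl⁻]/[HOCl] = 10^(pH − pKa) = 10^(7.97 − 7.59) = 2.399; fraction as HOCl = 1/(1 + 2.399) = 0.2942.
(b) Free chlorine required for 2.13 ppm HOCl: 2.13 / 0.2942 = 7.24 ppm.
(b) FC to add: 7.24 − 0 = 7.24 mg/L as Cl₂.
(b) Cl₂ equivalent: 7.24 mg/L × 688,000 L = 4981 g.
(b) Product at 60.4% available Cl: 4981 / 0.604 = 8246 g.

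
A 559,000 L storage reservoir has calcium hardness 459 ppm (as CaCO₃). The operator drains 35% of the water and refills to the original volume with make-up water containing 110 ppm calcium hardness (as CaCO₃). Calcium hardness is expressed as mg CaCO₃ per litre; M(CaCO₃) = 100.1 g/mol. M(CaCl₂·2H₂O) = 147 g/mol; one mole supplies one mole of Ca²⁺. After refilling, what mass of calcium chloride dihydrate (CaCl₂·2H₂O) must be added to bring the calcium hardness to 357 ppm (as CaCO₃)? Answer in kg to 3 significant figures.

After draining 35% and refilling: 459 × 0.65 + 110 × 0.35 = 336.85 ppm.
Deficit to target: 357 − 336.85 = 20.15 mg/L.
As CaCO₃: 20.15 mg/L × 559,000 L = 11,260 g; ÷ 100.1 = 112.5 mol Ca²⁺.
Mass: 112.5 × 147 = 16,540 g.

16.5 kg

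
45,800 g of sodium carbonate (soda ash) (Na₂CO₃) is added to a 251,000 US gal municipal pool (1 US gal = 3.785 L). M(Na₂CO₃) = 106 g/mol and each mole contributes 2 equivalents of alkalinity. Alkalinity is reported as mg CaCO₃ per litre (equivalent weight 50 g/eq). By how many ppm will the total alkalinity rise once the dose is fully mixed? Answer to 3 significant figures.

Volume: 251,000 US gal × 3.785 L/gal = 950,035 L.
Moles of Na₂CO₃: 45,800 g ÷ 106 g/mol = 432.1 mol → 864.2 eq of alkalinity.
As CaCO₃: 864.2 eq × 50 g/eq = 43,210 g.
Rise: 43,210 g / 950,035 L × 1000 = 45.48 mg/L.

45.5 ppm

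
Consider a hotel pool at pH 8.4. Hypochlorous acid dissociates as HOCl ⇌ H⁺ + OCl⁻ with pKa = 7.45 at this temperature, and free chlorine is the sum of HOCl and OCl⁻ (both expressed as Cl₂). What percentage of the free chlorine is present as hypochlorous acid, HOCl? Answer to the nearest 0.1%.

10.1%

[OCl⁻]/[HOCl] = 10^(pH − pKa) = 10^(8.4 − 7.45) = 10^0.95 = 8.913.
Fraction as HOCl = 1 / (1 + 8.913) = 0.1009.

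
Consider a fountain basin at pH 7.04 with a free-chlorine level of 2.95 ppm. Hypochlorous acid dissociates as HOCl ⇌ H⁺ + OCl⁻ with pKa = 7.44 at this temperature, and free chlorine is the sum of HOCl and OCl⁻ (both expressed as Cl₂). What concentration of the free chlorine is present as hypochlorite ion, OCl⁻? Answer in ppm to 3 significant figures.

0.840 ppm

[OCl⁻]/[HOCl] = 10^(pH − pKa) = 10^(7.04 − 7.44) = 10^-0.40 = 0.3981.
Fraction as HOCl = 1 / (1 + 0.3981) = 0.7153.
OCl⁻ = (1 − 0.7153) × 2.95 ppm = 0.84 ppm.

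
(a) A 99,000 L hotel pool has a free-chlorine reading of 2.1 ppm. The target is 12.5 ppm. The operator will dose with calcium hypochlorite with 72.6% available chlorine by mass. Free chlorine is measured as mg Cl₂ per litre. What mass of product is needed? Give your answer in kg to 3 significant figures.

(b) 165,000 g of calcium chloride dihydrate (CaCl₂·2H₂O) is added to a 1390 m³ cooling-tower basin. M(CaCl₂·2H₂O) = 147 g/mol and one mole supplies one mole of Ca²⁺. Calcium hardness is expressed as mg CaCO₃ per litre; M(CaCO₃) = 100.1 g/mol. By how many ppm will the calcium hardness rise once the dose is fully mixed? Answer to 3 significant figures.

(a) Chlorine deficit: 12.5 − 2.1 = 10.4 ppm = 10.4 mg/L as Cl₂.
(a) Cl₂ equivalent needed: 10.4 mg/L × 99,000 L = 1,030,000 mg = 1030 g.
(a) Product at 72.6% available chlorine: 1030 / 0.726 = 1418 g.

(b) Volume: 1390 m³ = 1,390,000 L.
(b) Moles of Ca²⁺: 165,000 g ÷ 147 g/mol = 1122 mol.
(b) As CaCO₃: 1122 mol × 100.1 g/mol = 112,400 g.
(b) Rise: 112,400 g / 1,390,000 L × 1000 = 80.83 mg/L.

(a) 1.42 kg; (b) 80.8 ppm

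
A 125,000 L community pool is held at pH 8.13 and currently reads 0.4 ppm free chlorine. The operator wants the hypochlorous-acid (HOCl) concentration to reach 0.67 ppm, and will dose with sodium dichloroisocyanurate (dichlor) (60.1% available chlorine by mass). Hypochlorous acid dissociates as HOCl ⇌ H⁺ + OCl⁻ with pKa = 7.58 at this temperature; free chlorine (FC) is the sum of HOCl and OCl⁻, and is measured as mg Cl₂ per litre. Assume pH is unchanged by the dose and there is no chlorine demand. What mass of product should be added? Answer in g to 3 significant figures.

551 g

[OCl⁻]/[HOCl] = 10^(pH − pKa) = 10^(8.13 − 7.58) = 3.548; fraction as HOCl = 1/(1 + 3.548) = 0.2199.
Free chlorine required for 0.67 ppm HOCl: 0.67 / 0.2199 = 3.047 ppm.
FC to add: 3.047 − 0.4 = 2.647 mg/L as Cl₂.
Cl₂ equivalent: 2.647 mg/L × 125,000 L = 330.9 g.
Product at 60.1% available Cl: 330.9 / 0.601 = 550.6 g.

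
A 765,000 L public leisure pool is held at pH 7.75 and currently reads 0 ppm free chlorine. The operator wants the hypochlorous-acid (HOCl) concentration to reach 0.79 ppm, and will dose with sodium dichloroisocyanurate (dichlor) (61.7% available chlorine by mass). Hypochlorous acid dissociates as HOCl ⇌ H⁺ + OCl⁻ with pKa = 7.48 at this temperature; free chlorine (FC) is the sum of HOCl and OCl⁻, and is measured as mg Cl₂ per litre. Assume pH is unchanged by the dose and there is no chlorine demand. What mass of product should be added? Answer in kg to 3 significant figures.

2.80 kg

[OCl⁻]/[HOCl] = 10^(pH − pKa) = 10^(7.75 − 7.48) = 1.862; fraction as HOCl = 1/(1 + 1.862) = 0.3494.
Free chlorine required for 0.79 ppm HOCl: 0.79 / 0.3494 = 2.261 ppm.
FC to add: 2.261 − 0 = 2.261 mg/L as Cl₂.
Cl₂ equivalent: 2.261 mg/L × 765,000 L = 1730 g.
Product at 61.7% available Cl: 1730 / 0.617 = 2803 g.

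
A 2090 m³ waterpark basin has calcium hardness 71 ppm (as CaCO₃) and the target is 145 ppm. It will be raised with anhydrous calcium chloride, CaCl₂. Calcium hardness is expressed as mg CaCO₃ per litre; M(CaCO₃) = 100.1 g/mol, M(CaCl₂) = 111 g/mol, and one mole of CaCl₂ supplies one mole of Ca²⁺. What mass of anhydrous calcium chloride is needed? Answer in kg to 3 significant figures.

172 kg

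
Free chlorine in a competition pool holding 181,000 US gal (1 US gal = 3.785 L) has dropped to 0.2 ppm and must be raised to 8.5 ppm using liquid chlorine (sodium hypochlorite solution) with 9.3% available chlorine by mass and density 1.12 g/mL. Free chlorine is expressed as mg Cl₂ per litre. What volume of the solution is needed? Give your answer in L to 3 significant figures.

Volume: 181,000 US gal × 3.785 L/gal = 685,085 L.
Chlorine deficit: 8.5 − 0.2 = 8.3 ppm = 8.3 mg/L as Cl₂.
Cl₂ equivalent needed: 8.3 mg/L × 685,085 L = 5,686,000 mg = 5686 g.
Product at 9.3% available chlorine: 5686 / 0.093 = 61,140 g.
Volume at density 1.12 g/mL: 61,140 g ÷ 1.12 g/mL = 54,590 mL.

54.6 L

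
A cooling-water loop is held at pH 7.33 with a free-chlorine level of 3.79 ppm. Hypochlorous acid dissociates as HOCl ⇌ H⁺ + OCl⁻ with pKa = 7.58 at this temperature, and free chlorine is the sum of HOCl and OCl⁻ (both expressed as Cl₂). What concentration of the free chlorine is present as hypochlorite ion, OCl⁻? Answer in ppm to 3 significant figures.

1.36 ppm

[OCl⁻]/[HOCl] = 10^(pH − pKa) = 10^(7.33 − 7.58) = 10^-0.25 = 0.5623.
Fraction as HOCl = 1 / (1 + 0.5623) = 0.6401.
OCl⁻ = (1 − 0.6401) × 3.79 ppm = 1.364 ppm.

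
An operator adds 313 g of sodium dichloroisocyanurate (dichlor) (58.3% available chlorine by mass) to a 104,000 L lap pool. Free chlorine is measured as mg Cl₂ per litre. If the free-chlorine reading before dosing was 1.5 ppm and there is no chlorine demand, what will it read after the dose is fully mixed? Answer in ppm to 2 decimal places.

Available chlorine delivered: 313 g × 0.583 = 182.5 g as Cl₂.
Concentration rise: 182.5 g / 104,000 L = 1.755 mg/L = 1.75 ppm.
Final FC: 1.5 + 1.75 = 3.25 ppm.

3.25 ppm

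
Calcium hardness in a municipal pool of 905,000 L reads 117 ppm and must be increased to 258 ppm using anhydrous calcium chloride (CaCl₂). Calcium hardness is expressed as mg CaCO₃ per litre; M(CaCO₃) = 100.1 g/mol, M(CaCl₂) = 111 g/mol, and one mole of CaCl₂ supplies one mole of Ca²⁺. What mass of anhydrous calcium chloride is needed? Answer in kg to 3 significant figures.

Hardness to add: (258 − 117) = 141 mg/L as CaCO₃ × 905,000 L = 127,600 g as CaCO₃.
Moles of Ca²⁺ (1 mol Ca²⁺ ≡ 1 mol CaCO₃): 127,600 / 100.1 g/mol = 1275 mol.
Mass of CaCl₂: 1275 × 111 = 141,500 g.

142 kg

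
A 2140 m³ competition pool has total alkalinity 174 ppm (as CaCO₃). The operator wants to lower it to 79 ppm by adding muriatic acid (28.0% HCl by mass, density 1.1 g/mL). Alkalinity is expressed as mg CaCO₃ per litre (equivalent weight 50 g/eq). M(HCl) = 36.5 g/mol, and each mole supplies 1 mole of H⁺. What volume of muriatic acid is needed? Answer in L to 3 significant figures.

482 L

Volume: 2140 m³ = 2,140,000 L.
Alkalinity to neutralize: (174 − 79) = 95 mg/L as CaCO₃ × 2,140,000 L = 203,300 g as CaCO₃.
Equivalents of H⁺ required: 203,300 ÷ 50 g/eq = 4066 eq = 4066 mol HCl.
Mass of HCl: 4066 × 36.5 = 148,400 g.
Mass of 28.0% solution: 148,400 / 0.28 = 530,000 g.
Volume: 530,000 g ÷ 1.1 g/mL = 481,800 mL.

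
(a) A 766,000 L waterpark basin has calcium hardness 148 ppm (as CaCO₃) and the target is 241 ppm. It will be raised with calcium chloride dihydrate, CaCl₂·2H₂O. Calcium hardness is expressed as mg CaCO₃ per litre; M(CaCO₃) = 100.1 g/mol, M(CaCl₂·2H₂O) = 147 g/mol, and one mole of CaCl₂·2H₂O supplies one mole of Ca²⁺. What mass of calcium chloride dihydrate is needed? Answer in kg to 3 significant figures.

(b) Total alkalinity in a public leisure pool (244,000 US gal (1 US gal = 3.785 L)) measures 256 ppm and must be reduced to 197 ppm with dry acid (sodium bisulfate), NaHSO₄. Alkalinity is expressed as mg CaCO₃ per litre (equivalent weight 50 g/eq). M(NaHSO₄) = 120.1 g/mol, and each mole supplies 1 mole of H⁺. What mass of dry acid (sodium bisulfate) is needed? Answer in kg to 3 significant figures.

(a) 105 kg; (b) 131 kg

(a) Hardness to add: (241 − 148) = 93 mg/L as CaCO₃ × 766,000 L = 71,240 g as CaCO₃.
(a) Moles of Ca²⁺ (1 mol Ca²⁺ ≡ 1 mol CaCO₃): 71,240 / 100.1 g/mol = 711.7 mol.
(a) Mass of CaCl₂·2H₂O: 711.7 × 147 = 104,600 g.

(b) Volume: 244,000 US gal × 3.785 L/gal = 923,540 L.
(b) Alkalinity to neutralize: (256 − 197) = 59 mg/L as CaCO₃ × 923,540 L = 54,490 g as CaCO₃.
(b) Equivalents of H⁺ required: 54,490 ÷ 50 g/eq = 1090 eq = 1090 mol NaHSO₄.
(b) Mass of NaHSO₄: 1090 × 120.1 = 130,900 g.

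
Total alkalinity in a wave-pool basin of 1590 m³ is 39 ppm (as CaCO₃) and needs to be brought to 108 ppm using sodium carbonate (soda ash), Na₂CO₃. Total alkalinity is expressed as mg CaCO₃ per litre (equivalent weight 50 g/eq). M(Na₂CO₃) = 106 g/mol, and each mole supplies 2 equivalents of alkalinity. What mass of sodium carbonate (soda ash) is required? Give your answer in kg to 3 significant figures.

116 kg

Volume: 1590 m³ = 1,590,000 L.
Alkalinity to add: (108 − 39) = 69 mg/L as CaCO₃ × 1,590,000 L = 109,700 g as CaCO₃.
Equivalents: 109,700 g ÷ 50 g/eq = 2194 eq.
Each mole of Na₂CO₃ supplies 2 eq, so 2194 / 2 = 1097 mol.
Mass: 1097 mol × 106 g/mol = 116,300 g.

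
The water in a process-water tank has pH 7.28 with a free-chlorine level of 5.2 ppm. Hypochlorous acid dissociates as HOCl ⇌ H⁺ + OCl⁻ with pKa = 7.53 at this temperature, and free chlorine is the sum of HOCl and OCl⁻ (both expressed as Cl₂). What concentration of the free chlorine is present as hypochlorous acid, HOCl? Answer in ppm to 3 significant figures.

[OCl⁻]/[HOCl] = 10^(pH − pKa) = 10^(7.28 − 7.53) = 10^-0.25 = 0.5623.
Fraction as HOCl = 1 / (1 + 0.5623) = 0.6401.
HOCl = 0.6401 × 5.2 ppm = 3.328 ppm.

3.33 ppm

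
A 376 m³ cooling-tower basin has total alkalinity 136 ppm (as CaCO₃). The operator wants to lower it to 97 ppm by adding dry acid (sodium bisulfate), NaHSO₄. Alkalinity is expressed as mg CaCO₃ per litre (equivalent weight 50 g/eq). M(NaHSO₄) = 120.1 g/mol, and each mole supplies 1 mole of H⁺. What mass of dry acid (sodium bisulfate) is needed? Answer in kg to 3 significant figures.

35.2 kg

Volume: 376 m³ = 376,000 L.
Alkalinity to neutralize: (136 − 97) = 39 mg/L as CaCO₃ × 376,000 L = 14,660 g as CaCO₃.
Equivalents of H⁺ required: 14,660 ÷ 50 g/eq = 293.3 eq = 293.3 mol NaHSO₄.
Mass of NaHSO₄: 293.3 × 120.1 = 35,220 g.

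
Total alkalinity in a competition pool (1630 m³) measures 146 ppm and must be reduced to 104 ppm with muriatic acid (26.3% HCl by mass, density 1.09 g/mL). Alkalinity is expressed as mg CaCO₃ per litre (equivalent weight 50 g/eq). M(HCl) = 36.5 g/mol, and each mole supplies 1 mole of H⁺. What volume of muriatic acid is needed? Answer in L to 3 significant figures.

Volume: 1630 m³ = 1,630,000 L.
Alkalinity to neutralize: (146 − 104) = 42 mg/L as CaCO₃ × 1,630,000 L = 68,460 g as CaCO₃.
Equivalents of H⁺ required: 68,460 ÷ 50 g/eq = 1369 eq = 1369 mol HCl.
Mass of HCl: 1369 × 36.5 = 49,980 g.
Mass of 26.3% solution: 49,980 / 0.263 = 190,000 g.
Volume: 190,000 g ÷ 1.09 g/mL = 174,300 mL.

174 L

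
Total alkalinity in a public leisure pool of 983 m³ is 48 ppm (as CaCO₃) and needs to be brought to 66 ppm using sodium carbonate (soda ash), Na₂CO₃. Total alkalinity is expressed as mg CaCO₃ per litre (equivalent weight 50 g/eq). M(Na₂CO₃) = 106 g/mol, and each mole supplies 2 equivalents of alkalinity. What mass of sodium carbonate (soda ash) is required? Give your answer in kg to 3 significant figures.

18.8 kg

Volume: 983 m³ = 983,000 L.
Alkalinity to add: (66 − 48) = 18 mg/L as CaCO₃ × 983,000 L = 17,690 g as CaCO₃.
Equivalents: 17,690 g ÷ 50 g/eq = 353.9 eq.
Each mole of Na₂CO₃ supplies 2 eq, so 353.9 / 2 = 176.9 mol.
Mass: 176.9 mol × 106 g/mol = 18,760 g.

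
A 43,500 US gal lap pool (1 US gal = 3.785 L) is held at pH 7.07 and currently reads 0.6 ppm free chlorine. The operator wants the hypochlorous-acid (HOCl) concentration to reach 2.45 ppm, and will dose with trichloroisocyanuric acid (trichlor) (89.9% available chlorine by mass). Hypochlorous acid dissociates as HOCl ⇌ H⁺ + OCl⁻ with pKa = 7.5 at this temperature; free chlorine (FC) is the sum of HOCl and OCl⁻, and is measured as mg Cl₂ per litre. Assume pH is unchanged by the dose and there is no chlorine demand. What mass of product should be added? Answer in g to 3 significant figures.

506 g

Volume: 43,500 US gal × 3.785 L/gal = 164,648 L.
[OCl⁻]/[HOCl] = 10^(pH − pKa) = 10^(7.07 − 7.5) = 0.3715; fraction as HOCl = 1/(1 + 0.3715) = 0.7291.
Free chlorine required for 2.45 ppm HOCl: 2.45 / 0.7291 = 3.36 ppm.
FC to add: 3.36 − 0.6 = 2.76 mg/L as Cl₂.
Cl₂ equivalent: 2.76 mg/L × 164,648 L = 454.5 g.
Product at 89.9% available Cl: 454.5 / 0.899 = 505.5 g.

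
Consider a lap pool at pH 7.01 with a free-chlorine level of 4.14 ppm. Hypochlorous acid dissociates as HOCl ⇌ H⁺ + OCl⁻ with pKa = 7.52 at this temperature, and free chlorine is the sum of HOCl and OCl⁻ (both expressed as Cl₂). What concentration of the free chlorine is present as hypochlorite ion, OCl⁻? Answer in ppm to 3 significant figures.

0.977 ppm

[OCl⁻]/[HOCl] = 10^(pH − pKa) = 10^(7.01 − 7.52) = 10^-0.51 = 0.309.
Fraction as HOCl = 1 / (1 + 0.309) = 0.7639.
OCl⁻ = (1 − 0.7639) × 4.14 ppm = 0.9774 ppm.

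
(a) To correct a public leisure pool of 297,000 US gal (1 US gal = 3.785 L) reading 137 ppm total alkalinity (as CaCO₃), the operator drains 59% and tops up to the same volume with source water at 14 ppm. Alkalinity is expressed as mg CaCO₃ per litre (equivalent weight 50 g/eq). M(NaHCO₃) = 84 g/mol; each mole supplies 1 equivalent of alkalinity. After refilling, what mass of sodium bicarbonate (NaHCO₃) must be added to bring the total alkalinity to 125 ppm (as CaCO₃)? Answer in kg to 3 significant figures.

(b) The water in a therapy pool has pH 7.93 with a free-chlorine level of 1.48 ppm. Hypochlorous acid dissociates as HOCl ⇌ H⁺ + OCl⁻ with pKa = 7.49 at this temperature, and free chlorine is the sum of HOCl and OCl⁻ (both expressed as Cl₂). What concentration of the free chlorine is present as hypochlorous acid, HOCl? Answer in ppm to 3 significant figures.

(a) 114 kg; (b) 0.394 ppm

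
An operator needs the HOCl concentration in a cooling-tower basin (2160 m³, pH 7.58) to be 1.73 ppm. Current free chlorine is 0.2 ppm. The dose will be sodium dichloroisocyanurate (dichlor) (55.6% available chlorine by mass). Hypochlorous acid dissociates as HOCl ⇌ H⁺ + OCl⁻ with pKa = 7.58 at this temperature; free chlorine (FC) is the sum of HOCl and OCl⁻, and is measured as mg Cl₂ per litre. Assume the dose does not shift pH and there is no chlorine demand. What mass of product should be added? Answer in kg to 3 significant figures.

12.7 kg

Volume: 2160 m³ = 2,160,000 L.
[OCl⁻]/[HOCl] = 10^(pH − pKa) = 10^(7.58 − 7.58) = 1; fraction as HOCl = 1/(1 + 1) = 0.5.
Free chlorine required for 1.73 ppm HOCl: 1.73 / 0.5 = 3.46 ppm.
FC to add: 3.46 − 0.2 = 3.26 mg/L as Cl₂.
Cl₂ equivalent: 3.26 mg/L × 2,160,000 L = 7042 g.
Product at 55.6% available Cl: 7042 / 0.556 = 12,660 g.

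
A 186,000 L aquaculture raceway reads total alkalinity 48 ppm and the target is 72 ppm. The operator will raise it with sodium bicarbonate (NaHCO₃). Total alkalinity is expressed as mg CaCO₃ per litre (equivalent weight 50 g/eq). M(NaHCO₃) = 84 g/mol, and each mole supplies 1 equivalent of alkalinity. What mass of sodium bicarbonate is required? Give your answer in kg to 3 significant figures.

Alkalinity to add: (72 − 48) = 24 mg/L as CaCO₃ × 186,000 L = 4464 g as CaCO₃.
Equivalents: 4464 g ÷ 50 g/eq = 89.28 eq.
NaHCO₃ supplies 1 eq per mole → 89.28 mol.
Mass: 89.28 mol × 84 g/mol = 7500 g.

7.50 kg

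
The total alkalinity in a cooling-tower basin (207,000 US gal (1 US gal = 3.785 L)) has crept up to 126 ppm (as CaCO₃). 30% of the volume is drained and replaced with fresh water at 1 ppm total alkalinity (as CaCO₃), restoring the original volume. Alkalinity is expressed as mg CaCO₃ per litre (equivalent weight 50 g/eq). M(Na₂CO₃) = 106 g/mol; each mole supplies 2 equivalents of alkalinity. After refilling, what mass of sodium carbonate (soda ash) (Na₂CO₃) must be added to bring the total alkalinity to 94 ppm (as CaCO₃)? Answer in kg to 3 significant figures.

4.57 kg

Volume: 207,000 US gal × 3.785 L/gal = 783,495 L.
After draining 30% and refilling: 126 × 0.70 + 1 × 0.30 = 88.5 ppm.
Deficit to target: 94 − 88.5 = 5.5 mg/L.
As CaCO₃: 5.5 mg/L × 783,495 L = 4309 g; ÷ 50 g/eq ÷ 2 = 43.09 mol Na₂CO₃.
Mass: 43.09 × 106 = 4568 g.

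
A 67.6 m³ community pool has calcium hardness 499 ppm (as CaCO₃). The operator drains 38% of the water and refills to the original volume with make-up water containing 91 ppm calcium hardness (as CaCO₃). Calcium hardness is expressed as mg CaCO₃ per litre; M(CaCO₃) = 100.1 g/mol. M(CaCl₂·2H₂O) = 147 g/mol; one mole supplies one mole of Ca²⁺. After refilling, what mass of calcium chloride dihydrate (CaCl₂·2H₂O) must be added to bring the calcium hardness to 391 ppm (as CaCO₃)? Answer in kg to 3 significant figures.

Volume: 67.6 m³ = 67,600 L.
After draining 38% and refilling: 499 × 0.62 + 91 × 0.38 = 343.96 ppm.
Deficit to target: 391 − 343.96 = 47.04 mg/L.
As CaCO₃: 47.04 mg/L × 67,600 L = 3180 g; ÷ 100.1 = 31.77 mol Ca²⁺.
Mass: 31.77 × 147 = 4670 g.

4.67 kg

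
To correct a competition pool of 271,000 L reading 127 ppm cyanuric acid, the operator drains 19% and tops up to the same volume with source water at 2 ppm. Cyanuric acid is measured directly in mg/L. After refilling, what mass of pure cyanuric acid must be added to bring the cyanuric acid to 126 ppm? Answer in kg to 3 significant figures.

6.17 kg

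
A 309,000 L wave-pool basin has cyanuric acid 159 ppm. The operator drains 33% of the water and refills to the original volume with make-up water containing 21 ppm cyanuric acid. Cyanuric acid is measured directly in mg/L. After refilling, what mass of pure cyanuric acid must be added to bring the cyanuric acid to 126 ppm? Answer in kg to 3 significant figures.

3.87 kg

After draining 33% and refilling: 159 × 0.67 + 21 × 0.33 = 113.46 ppm.
Deficit to target: 126 − 113.46 = 12.54 mg/L.
Mass: 12.54 mg/L × 309,000 L = 3875 g cyanuric acid.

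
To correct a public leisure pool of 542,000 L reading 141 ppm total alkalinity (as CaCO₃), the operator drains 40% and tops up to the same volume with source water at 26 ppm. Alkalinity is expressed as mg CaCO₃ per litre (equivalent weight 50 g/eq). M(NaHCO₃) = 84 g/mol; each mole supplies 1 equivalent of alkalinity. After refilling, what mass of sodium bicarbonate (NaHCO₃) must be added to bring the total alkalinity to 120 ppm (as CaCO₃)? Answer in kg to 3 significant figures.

After draining 40% and refilling: 141 × 0.60 + 26 × 0.40 = 95 ppm.
Deficit to target: 120 − 95 = 25 mg/L.
As CaCO₃: 25 mg/L × 542,000 L = 13,550 g; ÷ 50 g/eq ÷ 1 = 271 mol NaHCO₃.
Mass: 271 × 84 = 22,760 g.

22.8 kg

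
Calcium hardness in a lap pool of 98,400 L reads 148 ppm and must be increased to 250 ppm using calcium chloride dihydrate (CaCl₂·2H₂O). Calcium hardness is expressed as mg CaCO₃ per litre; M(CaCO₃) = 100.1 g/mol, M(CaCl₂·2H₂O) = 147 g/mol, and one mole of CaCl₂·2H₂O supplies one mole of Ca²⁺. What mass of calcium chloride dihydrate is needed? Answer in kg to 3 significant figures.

Hardness to add: (250 − 148) = 102 mg/L as CaCO₃ × 98,400 L = 10,040 g as CaCO₃.
Moles of Ca²⁺ (1 mol Ca²⁺ ≡ 1 mol CaCO₃): 10,040 / 100.1 g/mol = 100.3 mol.
Mass of CaCl₂·2H₂O: 100.3 × 147 = 14,740 g.

14.7 kg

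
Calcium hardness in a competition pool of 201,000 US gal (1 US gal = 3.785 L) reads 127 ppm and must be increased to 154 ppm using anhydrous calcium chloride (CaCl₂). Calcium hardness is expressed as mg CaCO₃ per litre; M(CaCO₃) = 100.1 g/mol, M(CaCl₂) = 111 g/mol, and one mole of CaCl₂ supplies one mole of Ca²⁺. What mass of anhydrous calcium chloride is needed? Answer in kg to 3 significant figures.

22.8 kg

Volume: 201,000 US gal × 3.785 L/gal = 760,785 L.
Hardness to add: (154 − 127) = 27 mg/L as CaCO₃ × 760,785 L = 20,540 g as CaCO₃.
Moles of Ca²⁺ (1 mol Ca²⁺ ≡ 1 mol CaCO₃): 20,540 / 100.1 g/mol = 205.2 mol.
Mass of CaCl₂: 205.2 × 111 = 22,780 g.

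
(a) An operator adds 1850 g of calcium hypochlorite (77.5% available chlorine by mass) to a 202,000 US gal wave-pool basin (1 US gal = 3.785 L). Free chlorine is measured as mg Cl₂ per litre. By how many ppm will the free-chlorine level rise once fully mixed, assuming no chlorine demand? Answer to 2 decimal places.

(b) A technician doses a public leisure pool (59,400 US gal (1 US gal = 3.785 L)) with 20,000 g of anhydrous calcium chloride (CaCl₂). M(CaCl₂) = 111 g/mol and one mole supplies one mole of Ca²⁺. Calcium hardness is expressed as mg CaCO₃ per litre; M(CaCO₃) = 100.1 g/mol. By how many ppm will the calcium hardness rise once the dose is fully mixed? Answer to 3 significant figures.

(a) 1.88 ppm; (b) 80.2 ppm

(a) Volume: 202,000 US gal × 3.785 L/gal = 764,570 L.
(a) Available chlorine delivered: 1850 g × 0.775 = 1434 g as Cl₂.
(a) Concentration rise: 1434 g / 764,570 L = 1.875 mg/L = 1.88 ppm.

(b) Volume: 59,400 US gal × 3.785 L/gal = 224,829 L.
(b) Moles of Ca²⁺: 20,000 g ÷ 111 g/mol = 180.2 mol.
(b) As CaCO₃: 180.2 mol × 100.1 g/mol = 18,040 g.
(b) Rise: 18,040 g / 224,829 L × 1000 = 80.22 mg/L.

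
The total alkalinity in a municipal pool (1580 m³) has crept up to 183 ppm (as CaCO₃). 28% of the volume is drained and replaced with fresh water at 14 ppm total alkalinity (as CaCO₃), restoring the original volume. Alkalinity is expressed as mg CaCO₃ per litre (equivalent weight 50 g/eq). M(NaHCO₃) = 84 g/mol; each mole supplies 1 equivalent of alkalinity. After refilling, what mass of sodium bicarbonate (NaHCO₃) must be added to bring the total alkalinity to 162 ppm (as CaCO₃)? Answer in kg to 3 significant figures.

69.9 kg

Volume: 1580 m³ = 1,580,000 L.
After draining 28% and refilling: 183 × 0.72 + 14 × 0.28 = 135.68 ppm.
Deficit to target: 162 − 135.68 = 26.32 mg/L.
As CaCO₃: 26.32 mg/L × 1,580,000 L = 41,590 g; ÷ 50 g/eq ÷ 1 = 831.7 mol NaHCO₃.
Mass: 831.7 × 84 = 69,860 g.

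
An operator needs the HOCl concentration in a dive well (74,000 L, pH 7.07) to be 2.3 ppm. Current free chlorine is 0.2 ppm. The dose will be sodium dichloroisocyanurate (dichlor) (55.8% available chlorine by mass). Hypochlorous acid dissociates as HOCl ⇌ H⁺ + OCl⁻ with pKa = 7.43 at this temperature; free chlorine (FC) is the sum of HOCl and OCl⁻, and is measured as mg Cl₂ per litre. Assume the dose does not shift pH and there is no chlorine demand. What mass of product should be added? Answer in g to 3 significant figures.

412 g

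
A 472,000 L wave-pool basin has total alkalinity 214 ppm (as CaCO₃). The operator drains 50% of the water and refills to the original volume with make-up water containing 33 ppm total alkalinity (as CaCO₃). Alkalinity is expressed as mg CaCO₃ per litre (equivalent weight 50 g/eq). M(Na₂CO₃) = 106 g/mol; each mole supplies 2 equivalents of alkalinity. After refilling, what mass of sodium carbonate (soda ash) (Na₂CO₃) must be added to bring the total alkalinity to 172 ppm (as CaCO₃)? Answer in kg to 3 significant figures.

After draining 50% and refilling: 214 × 0.50 + 33 × 0.50 = 123.5 ppm.
Deficit to target: 172 − 123.5 = 48.5 mg/L.
As CaCO₃: 48.5 mg/L × 472,000 L = 22,890 g; ÷ 50 g/eq ÷ 2 = 228.9 mol Na₂CO₃.
Mass: 228.9 × 106 = 24,270 g.

24.3 kg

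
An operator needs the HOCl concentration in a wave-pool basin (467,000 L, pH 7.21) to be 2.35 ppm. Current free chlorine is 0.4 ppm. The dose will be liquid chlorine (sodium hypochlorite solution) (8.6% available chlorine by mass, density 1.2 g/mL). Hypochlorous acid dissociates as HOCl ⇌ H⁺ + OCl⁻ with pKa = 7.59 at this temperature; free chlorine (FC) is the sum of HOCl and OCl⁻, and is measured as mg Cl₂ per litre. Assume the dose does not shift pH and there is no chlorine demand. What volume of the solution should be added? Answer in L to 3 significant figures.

[OCl⁻]/[HOCl] = 10^(pH − pKa) = 10^(7.21 − 7.59) = 0.4169; fraction as HOCl = 1/(1 + 0.4169) = 0.7058.
Free chlorine required for 2.35 ppm HOCl: 2.35 / 0.7058 = 3.33 ppm.
FC to add: 3.33 − 0.4 = 2.93 mg/L as Cl₂.
Cl₂ equivalent: 2.93 mg/L × 467,000 L = 1368 g.
Product at 8.6% available Cl: 1368 / 0.086 = 15,910 g.
Volume: 15,910 g ÷ 1.2 g/mL = 13,260 mL.

13.3 L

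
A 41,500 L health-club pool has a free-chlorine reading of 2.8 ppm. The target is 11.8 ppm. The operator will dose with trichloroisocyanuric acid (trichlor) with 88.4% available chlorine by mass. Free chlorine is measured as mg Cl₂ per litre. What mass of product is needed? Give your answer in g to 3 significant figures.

Chlorine deficit: 11.8 − 2.8 = 9 ppm = 9 mg/L as Cl₂.
Cl₂ equivalent needed: 9 mg/L × 41,500 L = 373,500 mg = 373.5 g.
Product at 88.4% available chlorine: 373.5 / 0.884 = 422.5 g.

423 g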